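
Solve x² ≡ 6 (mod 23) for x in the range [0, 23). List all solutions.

Since 23 ≡ 3 (mod 4), a square root of 6 is 6^((23+1)/4) = 6^6 mod 23.
Repeated squaring: 6^2≡13, 6^4≡8 (mod 23).
6^6 = 6^(4+2) ≡ 12 (mod 23).
Check: 12² = 144 ≡ 6 (mod 23). The two roots are 11 and 12.

11, 12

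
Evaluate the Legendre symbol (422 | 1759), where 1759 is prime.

Pull out 2: since 1759 ≡ 7 (mod 8), (2/1759) = +1.
Reciprocity: 211 ≡ 3 and 1759 ≡ 3 (mod 4), so (211/1759) = −(1759/211).
Reduce top mod 211: now compute (71/211).
Reciprocity: 71 ≡ 3 and 211 ≡ 3 (mod 4), so (71/211) = −(211/71).
Reduce top mod 71: now compute (69/71).
Reciprocity: 69 ≡ 1 and 71 ≡ 3 (mod 4), so (69/71) = +(71/69).
Reduce top mod 69: now compute (2/69).
Pull out 2: since 69 ≡ 5 (mod 8), (2/69) = -1.
Reached (1/69) = 1. Collecting the sign flips along the way, the symbol is -1.

-1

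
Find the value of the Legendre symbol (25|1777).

Reciprocity: 25 ≡ 1 and 1777 ≡ 1 (mod 4), so (25/1777) = +(1777/25).
Reduce top mod 25: now compute (2/25).
Pull out 2: since 25 ≡ 1 (mod 8), (2/25) = +1.
Reached (1/25) = 1. Collecting the sign flips along the way, the symbol is +1.

1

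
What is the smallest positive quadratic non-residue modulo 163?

2

(2/163) = −1, so 2 is the smallest positive non-residue mod 163.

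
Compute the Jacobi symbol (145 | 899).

0

Reciprocity: 145 ≡ 1 and 899 ≡ 3 (mod 4), so (145/899) = +(899/145).
Reduce top mod 145: now compute (29/145).
Reciprocity: 29 ≡ 1 and 145 ≡ 1 (mod 4), so (29/145) = +(145/29).
Reduce top mod 29: now compute (0/29).
Top reduces to 0: gcd > 1, so the symbol is 0.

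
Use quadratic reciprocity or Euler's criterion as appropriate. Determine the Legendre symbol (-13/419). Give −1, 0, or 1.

-1

First reduce: -13 ≡ 406 (mod 419).
Pull out 2: since 419 ≡ 3 (mod 8), (2/419) = -1.
Reciprocity: 203 ≡ 3 and 419 ≡ 3 (mod 4), so (203/419) = −(419/203).
Reduce top mod 203: now compute (13/203).
Reciprocity: 13 ≡ 1 and 203 ≡ 3 (mod 4), so (13/203) = +(203/13).
Reduce top mod 13: now compute (8/13).
Pull out 2^3: since 13 ≡ 5 (mod 8), (2/13) = -1, so (2/13)^3 = -1.
Reached (1/13) = 1. Collecting the sign flips along the way, the symbol is -1.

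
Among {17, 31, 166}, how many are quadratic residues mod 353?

2

(17/353) = +1 → QR.
(31/353) = -1 → non-residue.
(166/353) = +1 → QR.
Total quadratic residues among the 3: 2.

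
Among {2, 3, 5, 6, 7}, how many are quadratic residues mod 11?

(2/11) = -1 → non-residue.
(3/11) = +1 → QR.
(5/11) = +1 → QR.
(6/11) = -1 → non-residue.
(7/11) = -1 → non-residue.
Total quadratic residues among the 5: 2.

2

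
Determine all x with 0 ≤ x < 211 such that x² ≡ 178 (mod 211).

Since 211 ≡ 3 (mod 4), a square root of 178 is 178^((211+1)/4) = 178^53 mod 211.
Repeated squaring: 178^2≡34, 178^4≡101, 178^8≡73, 178^16≡54, 178^32≡173 (mod 211).
178^53 = 178^(32+16+4+1) ≡ 173 (mod 211).
Check: 173² = 29929 ≡ 178 (mod 211). The two roots are 38 and 173.

38, 173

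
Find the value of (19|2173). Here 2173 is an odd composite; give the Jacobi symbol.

1

Reciprocity: 19 ≡ 3 and 2173 ≡ 1 (mod 4), so (19/2173) = +(2173/19).
Reduce top mod 19: now compute (7/19).
Reciprocity: 7 ≡ 3 and 19 ≡ 3 (mod 4), so (7/19) = −(19/7).
Reduce top mod 7: now compute (5/7).
Reciprocity: 5 ≡ 1 and 7 ≡ 3 (mod 4), so (5/7) = +(7/5).
Reduce top mod 5: now compute (2/5).
Pull out 2: since 5 ≡ 5 (mod 8), (2/5) = -1.
Reached (1/5) = 1. Collecting the sign flips along the way, the symbol is +1.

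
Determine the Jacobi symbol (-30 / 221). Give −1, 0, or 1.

1

First reduce: -30 ≡ 191 (mod 221).
Reciprocity: 191 ≡ 3 and 221 ≡ 1 (mod 4), so (191/221) = +(221/191).
Reduce top mod 191: now compute (30/191).
Pull out 2: since 191 ≡ 7 (mod 8), (2/191) = +1.
Reciprocity: 15 ≡ 3 and 191 ≡ 3 (mod 4), so (15/191) = −(191/15).
Reduce top mod 15: now compute (11/15).
Reciprocity: 11 ≡ 3 and 15 ≡ 3 (mod 4), so (11/15) = −(15/11).
Reduce top mod 11: now compute (4/11).
Pull out 2^2: since 11 ≡ 3 (mod 8), (2/11) = -1, so (2/11)^2 = +1.
Reached (1/11) = 1. Collecting the sign flips along the way, the symbol is +1.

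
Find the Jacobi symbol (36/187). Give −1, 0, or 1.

1

Pull out 2^2: since 187 ≡ 3 (mod 8), (2/187) = -1, so (2/187)^2 = +1.
Reciprocity: 9 ≡ 1 and 187 ≡ 3 (mod 4), so (9/187) = +(187/9).
Reduce top mod 9: now compute (7/9).
Reciprocity: 7 ≡ 3 and 9 ≡ 1 (mod 4), so (7/9) = +(9/7).
Reduce top mod 7: now compute (2/7).
Pull out 2: since 7 ≡ 7 (mod 8), (2/7) = +1.
Reached (1/7) = 1. Collecting the sign flips along the way, the symbol is +1.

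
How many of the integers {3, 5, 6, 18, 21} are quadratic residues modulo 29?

2

(3/29) = -1 → non-residue.
(5/29) = +1 → QR.
(6/29) = +1 → QR.
(18/29) = -1 → non-residue.
(21/29) = -1 → non-residue.
Total quadratic residues among the 5: 2.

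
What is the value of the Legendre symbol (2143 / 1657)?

1

First reduce: 2143 ≡ 486 (mod 1657).
Pull out 2: since 1657 ≡ 1 (mod 8), (2/1657) = +1.
Reciprocity: 243 ≡ 3 and 1657 ≡ 1 (mod 4), so (243/1657) = +(1657/243).
Reduce top mod 243: now compute (199/243).
Reciprocity: 199 ≡ 3 and 243 ≡ 3 (mod 4), so (199/243) = −(243/199).
Reduce top mod 199: now compute (44/199).
Pull out 2^2: since 199 ≡ 7 (mod 8), (2/199) = +1, so (2/199)^2 = +1.
Reciprocity: 11 ≡ 3 and 199 ≡ 3 (mod 4), so (11/199) = −(199/11).
Reduce top mod 11: now compute (1/11).
Reached (1/11) = 1. Collecting the sign flips along the way, the symbol is +1.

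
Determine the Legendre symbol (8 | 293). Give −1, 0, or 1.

Pull out 2^3: since 293 ≡ 5 (mod 8), (2/293) = -1, so (2/293)^3 = -1.
Reached (1/293) = 1. Collecting the sign flips along the way, the symbol is -1.

-1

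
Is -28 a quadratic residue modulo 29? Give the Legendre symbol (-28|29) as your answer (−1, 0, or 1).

1

Euler's criterion: (-28/29) ≡ 1^14 (mod 29).
1^2 ≡ 1 (mod 29)
1^4 ≡ 1 (mod 29)
1^8 ≡ 1 (mod 29)
1^14 = 1^(8+4+2) ≡ 1 (mod 29).
Result is 1, so (-28/29) = 1.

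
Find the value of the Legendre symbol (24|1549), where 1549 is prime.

-1

Pull out 2^3: since 1549 ≡ 5 (mod 8), (2/1549) = -1, so (2/1549)^3 = -1.
Reciprocity: 3 ≡ 3 and 1549 ≡ 1 (mod 4), so (3/1549) = +(1549/3).
Reduce top mod 3: now compute (1/3).
Reached (1/3) = 1. Collecting the sign flips along the way, the symbol is -1.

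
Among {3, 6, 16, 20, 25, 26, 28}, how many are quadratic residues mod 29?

5

(3/29) = -1 → non-residue.
(6/29) = +1 → QR.
(16/29) = +1 → QR.
(20/29) = +1 → QR.
(25/29) = +1 → QR.
(26/29) = -1 → non-residue.
(28/29) = +1 → QR.
Total quadratic residues among the 7: 5.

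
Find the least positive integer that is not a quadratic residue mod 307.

(2/307) = −1, so 2 is the smallest positive non-residue mod 307.

2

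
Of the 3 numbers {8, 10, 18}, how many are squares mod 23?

2

(8/23) = +1 → QR.
(10/23) = -1 → non-residue.
(18/23) = +1 → QR.
Total quadratic residues among the 3: 2.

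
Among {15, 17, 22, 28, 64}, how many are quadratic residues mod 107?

1

(15/107) = -1 → non-residue.
(17/107) = -1 → non-residue.
(22/107) = -1 → non-residue.
(28/107) = -1 → non-residue.
(64/107) = +1 → QR.
Total quadratic residues among the 5: 1.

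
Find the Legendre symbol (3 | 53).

-1

Euler's criterion: (3/53) ≡ 3^26 (mod 53).
3^2 ≡ 9 (mod 53)
3^4 ≡ 28 (mod 53)
3^8 ≡ 42 (mod 53)
3^16 ≡ 15 (mod 53)
3^26 = 3^(16+8+2) ≡ 52 (mod 53).
Result is 52 ≡ −1, so (3/53) = −1.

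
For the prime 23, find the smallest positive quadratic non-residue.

5

(2/23) = +1, so 2 is a residue.
(3/23) = +1, so 3 is a residue.
(4/23) = +1, so 4 is a residue.
(5/23) = −1, so 5 is the smallest positive non-residue mod 23.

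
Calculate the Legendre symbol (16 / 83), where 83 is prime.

Euler's criterion: (16/83) ≡ 16^41 (mod 83).
16^2 ≡ 7 (mod 83)
16^4 ≡ 49 (mod 83)
16^8 ≡ 77 (mod 83)
16^16 ≡ 36 (mod 83)
16^32 ≡ 51 (mod 83)
16^41 = 16^(32+8+1) ≡ 1 (mod 83).
Result is 1, so (16/83) = 1.

1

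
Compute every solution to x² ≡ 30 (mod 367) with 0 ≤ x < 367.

Since 367 ≡ 3 (mod 4), a square root of 30 is 30^((367+1)/4) = 30^92 mod 367.
Repeated squaring: 30^2≡166, 30^4≡31, 30^8≡227, 30^16≡149, 30^32≡181, 30^64≡98 (mod 367).
30^92 = 30^(64+16+8+4) ≡ 146 (mod 367).
Check: 146² = 21316 ≡ 30 (mod 367). The two roots are 146 and 221.

146, 221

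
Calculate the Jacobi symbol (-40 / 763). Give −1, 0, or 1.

First reduce: -40 ≡ 723 (mod 763).
Reciprocity: 723 ≡ 3 and 763 ≡ 3 (mod 4), so (723/763) = −(763/723).
Reduce top mod 723: now compute (40/723).
Pull out 2^3: since 723 ≡ 3 (mod 8), (2/723) = -1, so (2/723)^3 = -1.
Reciprocity: 5 ≡ 1 and 723 ≡ 3 (mod 4), so (5/723) = +(723/5).
Reduce top mod 5: now compute (3/5).
Reciprocity: 3 ≡ 3 and 5 ≡ 1 (mod 4), so (3/5) = +(5/3).
Reduce top mod 3: now compute (2/3).
Pull out 2: since 3 ≡ 3 (mod 8), (2/3) = -1.
Reached (1/3) = 1. Collecting the sign flips along the way, the symbol is -1.

-1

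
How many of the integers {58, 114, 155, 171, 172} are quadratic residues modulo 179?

3

(58/179) = -1 → non-residue.
(114/179) = -1 → non-residue.
(155/179) = +1 → QR.
(171/179) = +1 → QR.
(172/179) = +1 → QR.
Total quadratic residues among the 5: 3.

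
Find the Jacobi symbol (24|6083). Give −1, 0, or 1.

-1

Pull out 2^3: since 6083 ≡ 3 (mod 8), (2/6083) = -1, so (2/6083)^3 = -1.
Reciprocity: 3 ≡ 3 and 6083 ≡ 3 (mod 4), so (3/6083) = −(6083/3).
Reduce top mod 3: now compute (2/3).
Pull out 2: since 3 ≡ 3 (mod 8), (2/3) = -1.
Reached (1/3) = 1. Collecting the sign flips along the way, the symbol is -1.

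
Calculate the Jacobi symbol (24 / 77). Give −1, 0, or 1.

1

Pull out 2^3: since 77 ≡ 5 (mod 8), (2/77) = -1, so (2/77)^3 = -1.
Reciprocity: 3 ≡ 3 and 77 ≡ 1 (mod 4), so (3/77) = +(77/3).
Reduce top mod 3: now compute (2/3).
Pull out 2: since 3 ≡ 3 (mod 8), (2/3) = -1.
Reached (1/3) = 1. Collecting the sign flips along the way, the symbol is +1.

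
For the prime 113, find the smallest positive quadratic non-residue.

3

(2/113) = +1, so 2 is a residue.
(3/113) = −1, so 3 is the smallest positive non-residue mod 113.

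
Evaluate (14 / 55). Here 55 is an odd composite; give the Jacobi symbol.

Pull out 2: since 55 ≡ 7 (mod 8), (2/55) = +1.
Reciprocity: 7 ≡ 3 and 55 ≡ 3 (mod 4), so (7/55) = −(55/7).
Reduce top mod 7: now compute (6/7).
Pull out 2: since 7 ≡ 7 (mod 8), (2/7) = +1.
Reciprocity: 3 ≡ 3 and 7 ≡ 3 (mod 4), so (3/7) = −(7/3).
Reduce top mod 3: now compute (1/3).
Reached (1/3) = 1. Collecting the sign flips along the way, the symbol is +1.

1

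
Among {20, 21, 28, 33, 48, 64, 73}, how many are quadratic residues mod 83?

5

(20/83) = -1 → non-residue.
(21/83) = +1 → QR.
(28/83) = +1 → QR.
(33/83) = +1 → QR.
(48/83) = +1 → QR.
(64/83) = +1 → QR.
(73/83) = -1 → non-residue.
Total quadratic residues among the 7: 5.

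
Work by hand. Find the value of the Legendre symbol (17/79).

Euler's criterion: (17/79) ≡ 17^39 (mod 79).
17^2 ≡ 52 (mod 79)
17^4 ≡ 18 (mod 79)
17^8 ≡ 8 (mod 79)
17^16 ≡ 64 (mod 79)
17^32 ≡ 67 (mod 79)
17^39 = 17^(32+4+2+1) ≡ 78 (mod 79).
Result is 78 ≡ −1, so (17/79) = −1.

-1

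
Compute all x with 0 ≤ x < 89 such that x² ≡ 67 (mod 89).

89 ≡ 1 (mod 4), so we find a root by search.
Trying successive values, 44² = 1936 ≡ 67 (mod 89). The other root is 89 − 44 = 45.

44, 45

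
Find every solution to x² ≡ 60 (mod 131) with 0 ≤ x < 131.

Since 131 ≡ 3 (mod 4), a square root of 60 is 60^((131+1)/4) = 60^33 mod 131.
Repeated squaring: 60^2≡63, 60^4≡39, 60^8≡80, 60^16≡112, 60^32≡99 (mod 131).
60^33 = 60^(32+1) ≡ 45 (mod 131).
Check: 45² = 2025 ≡ 60 (mod 131). The two roots are 45 and 86.

45, 86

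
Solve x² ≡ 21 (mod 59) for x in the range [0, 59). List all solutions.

Since 59 ≡ 3 (mod 4), a square root of 21 is 21^((59+1)/4) = 21^15 mod 59.
Repeated squaring: 21^2≡28, 21^4≡17, 21^8≡53 (mod 59).
21^15 = 21^(8+4+2+1) ≡ 27 (mod 59).
Check: 27² = 729 ≡ 21 (mod 59). The two roots are 27 and 32.

27, 32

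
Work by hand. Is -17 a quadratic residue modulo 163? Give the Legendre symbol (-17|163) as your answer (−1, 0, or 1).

First reduce: -17 ≡ 146 (mod 163).
Pull out 2: since 163 ≡ 3 (mod 8), (2/163) = -1.
Reciprocity: 73 ≡ 1 and 163 ≡ 3 (mod 4), so (73/163) = +(163/73).
Reduce top mod 73: now compute (17/73).
Reciprocity: 17 ≡ 1 and 73 ≡ 1 (mod 4), so (17/73) = +(73/17).
Reduce top mod 17: now compute (5/17).
Reciprocity: 5 ≡ 1 and 17 ≡ 1 (mod 4), so (5/17) = +(17/5).
Reduce top mod 5: now compute (2/5).
Pull out 2: since 5 ≡ 5 (mod 8), (2/5) = -1.
Reached (1/5) = 1. Collecting the sign flips along the way, the symbol is +1.

1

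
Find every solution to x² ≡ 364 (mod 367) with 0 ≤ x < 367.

Since 367 ≡ 3 (mod 4), a square root of 364 is 364^((367+1)/4) = 364^92 mod 367.
Repeated squaring: 364^2≡9, 364^4≡81, 364^8≡322, 364^16≡190, 364^32≡134, 364^64≡340 (mod 367).
364^92 = 364^(64+16+8+4) ≡ 200 (mod 367).
Check: 200² = 40000 ≡ 364 (mod 367). The two roots are 167 and 200.

167, 200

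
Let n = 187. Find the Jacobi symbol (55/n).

Reciprocity: 55 ≡ 3 and 187 ≡ 3 (mod 4), so (55/187) = −(187/55).
Reduce top mod 55: now compute (22/55).
Pull out 2: since 55 ≡ 7 (mod 8), (2/55) = +1.
Reciprocity: 11 ≡ 3 and 55 ≡ 3 (mod 4), so (11/55) = −(55/11).
Reduce top mod 11: now compute (0/11).
Top reduces to 0: gcd > 1, so the symbol is 0.

0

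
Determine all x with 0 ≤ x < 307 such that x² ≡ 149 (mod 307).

145, 162

Since 307 ≡ 3 (mod 4), a square root of 149 is 149^((307+1)/4) = 149^77 mod 307.
Repeated squaring: 149^2≡97, 149^4≡199, 149^8≡305, 149^16≡4, 149^32≡16, 149^64≡256 (mod 307).
149^77 = 149^(64+8+4+1) ≡ 145 (mod 307).
Check: 145² = 21025 ≡ 149 (mod 307). The two roots are 145 and 162.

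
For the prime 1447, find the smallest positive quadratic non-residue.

3

(2/1447) = +1, so 2 is a residue.
(3/1447) = −1, so 3 is the smallest positive non-residue mod 1447.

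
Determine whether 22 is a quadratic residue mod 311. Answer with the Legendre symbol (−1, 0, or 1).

-1

Pull out 2: since 311 ≡ 7 (mod 8), (2/311) = +1.
Reciprocity: 11 ≡ 3 and 311 ≡ 3 (mod 4), so (11/311) = −(311/11).
Reduce top mod 11: now compute (3/11).
Reciprocity: 3 ≡ 3 and 11 ≡ 3 (mod 4), so (3/11) = −(11/3).
Reduce top mod 3: now compute (2/3).
Pull out 2: since 3 ≡ 3 (mod 8), (2/3) = -1.
Reached (1/3) = 1. Collecting the sign flips along the way, the symbol is -1.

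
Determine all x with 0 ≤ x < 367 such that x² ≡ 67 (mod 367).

Since 367 ≡ 3 (mod 4), a square root of 67 is 67^((367+1)/4) = 67^92 mod 367.
Repeated squaring: 67^2≡85, 67^4≡252, 67^8≡13, 67^16≡169, 67^32≡302, 67^64≡188 (mod 367).
67^92 = 67^(64+16+8+4) ≡ 202 (mod 367).
Check: 202² = 40804 ≡ 67 (mod 367). The two roots are 165 and 202.

165, 202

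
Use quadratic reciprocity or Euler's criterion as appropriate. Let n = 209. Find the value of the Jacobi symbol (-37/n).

-1

First reduce: -37 ≡ 172 (mod 209).
Pull out 2^2: since 209 ≡ 1 (mod 8), (2/209) = +1, so (2/209)^2 = +1.
Reciprocity: 43 ≡ 3 and 209 ≡ 1 (mod 4), so (43/209) = +(209/43).
Reduce top mod 43: now compute (37/43).
Reciprocity: 37 ≡ 1 and 43 ≡ 3 (mod 4), so (37/43) = +(43/37).
Reduce top mod 37: now compute (6/37).
Pull out 2: since 37 ≡ 5 (mod 8), (2/37) = -1.
Reciprocity: 3 ≡ 3 and 37 ≡ 1 (mod 4), so (3/37) = +(37/3).
Reduce top mod 3: now compute (1/3).
Reached (1/3) = 1. Collecting the sign flips along the way, the symbol is -1.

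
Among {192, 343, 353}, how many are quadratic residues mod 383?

3

(192/383) = +1 → QR.
(343/383) = +1 → QR.
(353/383) = +1 → QR.
Total quadratic residues among the 3: 3.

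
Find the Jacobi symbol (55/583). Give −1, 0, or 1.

0

Reciprocity: 55 ≡ 3 and 583 ≡ 3 (mod 4), so (55/583) = −(583/55).
Reduce top mod 55: now compute (33/55).
Reciprocity: 33 ≡ 1 and 55 ≡ 3 (mod 4), so (33/55) = +(55/33).
Reduce top mod 33: now compute (22/33).
Pull out 2: since 33 ≡ 1 (mod 8), (2/33) = +1.
Reciprocity: 11 ≡ 3 and 33 ≡ 1 (mod 4), so (11/33) = +(33/11).
Reduce top mod 11: now compute (0/11).
Top reduces to 0: gcd > 1, so the symbol is 0.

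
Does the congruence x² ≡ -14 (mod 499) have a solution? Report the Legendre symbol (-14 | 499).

-1

Euler's criterion: (-14/499) ≡ 485^249 (mod 499).
485^2 ≡ 196 (mod 499)
485^4 ≡ 492 (mod 499)
485^8 ≡ 49 (mod 499)
485^16 ≡ 405 (mod 499)
485^32 ≡ 353 (mod 499)
485^64 ≡ 358 (mod 499)
485^128 ≡ 420 (mod 499)
485^249 = 485^(128+64+32+16+8+1) ≡ 498 (mod 499).
Result is 498 ≡ −1, so (-14/499) = −1.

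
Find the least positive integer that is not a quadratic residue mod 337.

5

(2/337) = +1, so 2 is a residue.
(3/337) = +1, so 3 is a residue.
(4/337) = +1, so 4 is a residue.
(5/337) = −1, so 5 is the smallest positive non-residue mod 337.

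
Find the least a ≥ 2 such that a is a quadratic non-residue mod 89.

3

(2/89) = +1, so 2 is a residue.
(3/89) = −1, so 3 is the smallest positive non-residue mod 89.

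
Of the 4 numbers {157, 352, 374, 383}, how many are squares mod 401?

(157/401) = -1 → non-residue.
(352/401) = +1 → QR.
(374/401) = -1 → non-residue.
(383/401) = +1 → QR.
Total quadratic residues among the 4: 2.

2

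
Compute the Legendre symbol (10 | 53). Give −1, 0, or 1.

Pull out 2: since 53 ≡ 5 (mod 8), (2/53) = -1.
Reciprocity: 5 ≡ 1 and 53 ≡ 1 (mod 4), so (5/53) = +(53/5).
Reduce top mod 5: now compute (3/5).
Reciprocity: 3 ≡ 3 and 5 ≡ 1 (mod 4), so (3/5) = +(5/3).
Reduce top mod 3: now compute (2/3).
Pull out 2: since 3 ≡ 3 (mod 8), (2/3) = -1.
Reached (1/3) = 1. Collecting the sign flips along the way, the symbol is +1.

1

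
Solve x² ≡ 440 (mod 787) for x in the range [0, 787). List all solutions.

Since 787 ≡ 3 (mod 4), a square root of 440 is 440^((787+1)/4) = 440^197 mod 787.
Repeated squaring: 440^2≡785, 440^4≡4, 440^8≡16, 440^16≡256, 440^32≡215, 440^64≡579, 440^128≡766 (mod 787).
440^197 = 440^(128+64+4+1) ≡ 264 (mod 787).
Check: 264² = 69696 ≡ 440 (mod 787). The two roots are 264 and 523.

264, 523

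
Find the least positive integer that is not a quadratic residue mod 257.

(2/257) = +1, so 2 is a residue.
(3/257) = −1, so 3 is the smallest positive non-residue mod 257.

3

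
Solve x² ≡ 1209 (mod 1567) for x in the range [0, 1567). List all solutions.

340, 1227

Since 1567 ≡ 3 (mod 4), a square root of 1209 is 1209^((1567+1)/4) = 1209^392 mod 1567.
Repeated squaring: 1209^2≡1237, 1209^4≡777, 1209^8≡434, 1209^16≡316, 1209^32≡1135, 1209^64≡151, 1209^128≡863, 1209^256≡444 (mod 1567).
1209^392 = 1209^(256+128+8) ≡ 340 (mod 1567).
Check: 340² = 115600 ≡ 1209 (mod 1567). The two roots are 340 and 1227.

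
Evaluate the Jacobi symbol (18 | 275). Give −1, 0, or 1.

-1

Pull out 2: since 275 ≡ 3 (mod 8), (2/275) = -1.
Reciprocity: 9 ≡ 1 and 275 ≡ 3 (mod 4), so (9/275) = +(275/9).
Reduce top mod 9: now compute (5/9).
Reciprocity: 5 ≡ 1 and 9 ≡ 1 (mod 4), so (5/9) = +(9/5).
Reduce top mod 5: now compute (4/5).
Pull out 2^2: since 5 ≡ 5 (mod 8), (2/5) = -1, so (2/5)^2 = +1.
Reached (1/5) = 1. Collecting the sign flips along the way, the symbol is -1.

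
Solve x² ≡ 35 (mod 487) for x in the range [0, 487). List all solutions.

Since 487 ≡ 3 (mod 4), a square root of 35 is 35^((487+1)/4) = 35^122 mod 487.
Repeated squaring: 35^2≡251, 35^4≡178, 35^8≡29, 35^16≡354, 35^32≡157, 35^64≡299 (mod 487).
35^122 = 35^(64+32+16+8+2) ≡ 106 (mod 487).
Check: 106² = 11236 ≡ 35 (mod 487). The two roots are 106 and 381.

106, 381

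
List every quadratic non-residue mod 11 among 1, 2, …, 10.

Square k = 1,…,5 (k and 11−k give the same square):
1²=1, 2²=4, 3²=9, 4²≡5, 5²≡3 (mod 11).
The residues are {1, 3, 4, 5, 9}; the non-residues are the remaining 5 nonzero classes.

2 6 7 8 10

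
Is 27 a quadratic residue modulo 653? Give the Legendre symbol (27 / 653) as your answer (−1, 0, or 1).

-1

Reciprocity: 27 ≡ 3 and 653 ≡ 1 (mod 4), so (27/653) = +(653/27).
Reduce top mod 27: now compute (5/27).
Reciprocity: 5 ≡ 1 and 27 ≡ 3 (mod 4), so (5/27) = +(27/5).
Reduce top mod 5: now compute (2/5).
Pull out 2: since 5 ≡ 5 (mod 8), (2/5) = -1.
Reached (1/5) = 1. Collecting the sign flips along the way, the symbol is -1.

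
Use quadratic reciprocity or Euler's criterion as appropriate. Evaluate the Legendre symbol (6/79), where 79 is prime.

Euler's criterion: (6/79) ≡ 6^39 (mod 79).
6^2 ≡ 36 (mod 79)
6^4 ≡ 32 (mod 79)
6^8 ≡ 76 (mod 79)
6^16 ≡ 9 (mod 79)
6^32 ≡ 2 (mod 79)
6^39 = 6^(32+4+2+1) ≡ 78 (mod 79).
Result is 78 ≡ −1, so (6/79) = −1.

-1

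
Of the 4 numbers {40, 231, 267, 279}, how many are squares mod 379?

1

(40/379) = -1 → non-residue.
(231/379) = -1 → non-residue.
(267/379) = +1 → QR.
(279/379) = -1 → non-residue.
Total quadratic residues among the 4: 1.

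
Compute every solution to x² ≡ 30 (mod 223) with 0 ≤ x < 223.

91, 132

Since 223 ≡ 3 (mod 4), a square root of 30 is 30^((223+1)/4) = 30^56 mod 223.
Repeated squaring: 30^2≡8, 30^4≡64, 30^8≡82, 30^16≡34, 30^32≡41 (mod 223).
30^56 = 30^(32+16+8) ≡ 132 (mod 223).
Check: 132² = 17424 ≡ 30 (mod 223). The two roots are 91 and 132.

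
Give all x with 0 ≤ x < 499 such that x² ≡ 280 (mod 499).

168, 331

Since 499 ≡ 3 (mod 4), a square root of 280 is 280^((499+1)/4) = 280^125 mod 499.
Repeated squaring: 280^2≡57, 280^4≡255, 280^8≡155, 280^16≡73, 280^32≡339, 280^64≡151 (mod 499).
280^125 = 280^(64+32+16+8+4+1) ≡ 331 (mod 499).
Check: 331² = 109561 ≡ 280 (mod 499). The two roots are 168 and 331.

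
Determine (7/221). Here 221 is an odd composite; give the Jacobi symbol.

1

Reciprocity: 7 ≡ 3 and 221 ≡ 1 (mod 4), so (7/221) = +(221/7).
Reduce top mod 7: now compute (4/7).
Pull out 2^2: since 7 ≡ 7 (mod 8), (2/7) = +1, so (2/7)^2 = +1.
Reached (1/7) = 1. Collecting the sign flips along the way, the symbol is +1.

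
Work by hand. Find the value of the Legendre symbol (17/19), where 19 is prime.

1

Reciprocity: 17 ≡ 1 and 19 ≡ 3 (mod 4), so (17/19) = +(19/17).
Reduce top mod 17: now compute (2/17).
Pull out 2: since 17 ≡ 1 (mod 8), (2/17) = +1.
Reached (1/17) = 1. Collecting the sign flips along the way, the symbol is +1.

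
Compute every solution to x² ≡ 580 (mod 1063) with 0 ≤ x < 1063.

186, 877

Since 1063 ≡ 3 (mod 4), a square root of 580 is 580^((1063+1)/4) = 580^266 mod 1063.
Repeated squaring: 580^2≡492, 580^4≡763, 580^8≡708, 580^16≡591, 580^32≡617, 580^64≡135, 580^128≡154, 580^256≡330 (mod 1063).
580^266 = 580^(256+8+2) ≡ 186 (mod 1063).
Check: 186² = 34596 ≡ 580 (mod 1063). The two roots are 186 and 877.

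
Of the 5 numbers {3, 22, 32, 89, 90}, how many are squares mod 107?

3

(3/107) = +1 → QR.
(22/107) = -1 → non-residue.
(32/107) = -1 → non-residue.
(89/107) = +1 → QR.
(90/107) = +1 → QR.
Total quadratic residues among the 5: 3.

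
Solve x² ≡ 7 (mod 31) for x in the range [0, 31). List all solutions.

Since 31 ≡ 3 (mod 4), a square root of 7 is 7^((31+1)/4) = 7^8 mod 31.
Repeated squaring: 7^2≡18, 7^4≡14, 7^8≡10 (mod 31).
7^8 = 7^(8) ≡ 10 (mod 31).
Check: 10² = 100 ≡ 7 (mod 31). The two roots are 10 and 21.

10, 21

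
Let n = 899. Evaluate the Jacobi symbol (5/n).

1

Reciprocity: 5 ≡ 1 and 899 ≡ 3 (mod 4), so (5/899) = +(899/5).
Reduce top mod 5: now compute (4/5).
Pull out 2^2: since 5 ≡ 5 (mod 8), (2/5) = -1, so (2/5)^2 = +1.
Reached (1/5) = 1. Collecting the sign flips along the way, the symbol is +1.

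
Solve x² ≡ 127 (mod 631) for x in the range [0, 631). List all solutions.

291, 340

Since 631 ≡ 3 (mod 4), a square root of 127 is 127^((631+1)/4) = 127^158 mod 631.
Repeated squaring: 127^2≡354, 127^4≡378, 127^8≡278, 127^16≡302, 127^32≡340, 127^64≡127, 127^128≡354 (mod 631).
127^158 = 127^(128+16+8+4+2) ≡ 340 (mod 631).
Check: 340² = 115600 ≡ 127 (mod 631). The two roots are 291 and 340.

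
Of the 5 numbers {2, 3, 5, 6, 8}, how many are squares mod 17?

(2/17) = +1 → QR.
(3/17) = -1 → non-residue.
(5/17) = -1 → non-residue.
(6/17) = -1 → non-residue.
(8/17) = +1 → QR.
Total quadratic residues among the 5: 2.

2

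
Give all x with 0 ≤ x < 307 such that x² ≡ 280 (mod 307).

Since 307 ≡ 3 (mod 4), a square root of 280 is 280^((307+1)/4) = 280^77 mod 307.
Repeated squaring: 280^2≡115, 280^4≡24, 280^8≡269, 280^16≡216, 280^32≡299, 280^64≡64 (mod 307).
280^77 = 280^(64+8+4+1) ≡ 105 (mod 307).
Check: 105² = 11025 ≡ 280 (mod 307). The two roots are 105 and 202.

105, 202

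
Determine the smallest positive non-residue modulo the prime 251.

2

(2/251) = −1, so 2 is the smallest positive non-residue mod 251.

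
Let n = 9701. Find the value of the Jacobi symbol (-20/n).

First reduce: -20 ≡ 9681 (mod 9701).
Reciprocity: 9681 ≡ 1 and 9701 ≡ 1 (mod 4), so (9681/9701) = +(9701/9681).
Reduce top mod 9681: now compute (20/9681).
Pull out 2^2: since 9681 ≡ 1 (mod 8), (2/9681) = +1, so (2/9681)^2 = +1.
Reciprocity: 5 ≡ 1 and 9681 ≡ 1 (mod 4), so (5/9681) = +(9681/5).
Reduce top mod 5: now compute (1/5).
Reached (1/5) = 1. Collecting the sign flips along the way, the symbol is +1.

1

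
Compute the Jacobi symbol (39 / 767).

0

Reciprocity: 39 ≡ 3 and 767 ≡ 3 (mod 4), so (39/767) = −(767/39).
Reduce top mod 39: now compute (26/39).
Pull out 2: since 39 ≡ 7 (mod 8), (2/39) = +1.
Reciprocity: 13 ≡ 1 and 39 ≡ 3 (mod 4), so (13/39) = +(39/13).
Reduce top mod 13: now compute (0/13).
Top reduces to 0: gcd > 1, so the symbol is 0.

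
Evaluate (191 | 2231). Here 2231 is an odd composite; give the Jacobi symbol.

Reciprocity: 191 ≡ 3 and 2231 ≡ 3 (mod 4), so (191/2231) = −(2231/191).
Reduce top mod 191: now compute (130/191).
Pull out 2: since 191 ≡ 7 (mod 8), (2/191) = +1.
Reciprocity: 65 ≡ 1 and 191 ≡ 3 (mod 4), so (65/191) = +(191/65).
Reduce top mod 65: now compute (61/65).
Reciprocity: 61 ≡ 1 and 65 ≡ 1 (mod 4), so (61/65) = +(65/61).
Reduce top mod 61: now compute (4/61).
Pull out 2^2: since 61 ≡ 5 (mod 8), (2/61) = -1, so (2/61)^2 = +1.
Reached (1/61) = 1. Collecting the sign flips along the way, the symbol is -1.

-1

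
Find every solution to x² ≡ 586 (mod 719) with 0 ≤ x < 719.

70, 649

Since 719 ≡ 3 (mod 4), a square root of 586 is 586^((719+1)/4) = 586^180 mod 719.
Repeated squaring: 586^2≡433, 586^4≡549, 586^8≡140, 586^16≡187, 586^32≡457, 586^64≡339, 586^128≡600 (mod 719).
586^180 = 586^(128+32+16+4) ≡ 70 (mod 719).
Check: 70² = 4900 ≡ 586 (mod 719). The two roots are 70 and 649.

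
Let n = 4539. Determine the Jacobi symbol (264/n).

Pull out 2^3: since 4539 ≡ 3 (mod 8), (2/4539) = -1, so (2/4539)^3 = -1.
Reciprocity: 33 ≡ 1 and 4539 ≡ 3 (mod 4), so (33/4539) = +(4539/33).
Reduce top mod 33: now compute (18/33).
Pull out 2: since 33 ≡ 1 (mod 8), (2/33) = +1.
Reciprocity: 9 ≡ 1 and 33 ≡ 1 (mod 4), so (9/33) = +(33/9).
Reduce top mod 9: now compute (6/9).
Pull out 2: since 9 ≡ 1 (mod 8), (2/9) = +1.
Reciprocity: 3 ≡ 3 and 9 ≡ 1 (mod 4), so (3/9) = +(9/3).
Reduce top mod 3: now compute (0/3).
Top reduces to 0: gcd > 1, so the symbol is 0.

0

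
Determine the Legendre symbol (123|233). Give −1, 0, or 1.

1

Euler's criterion: (123/233) ≡ 123^116 (mod 233).
123^2 ≡ 217 (mod 233)
123^4 ≡ 23 (mod 233)
123^8 ≡ 63 (mod 233)
123^16 ≡ 8 (mod 233)
123^32 ≡ 64 (mod 233)
123^64 ≡ 135 (mod 233)
123^116 = 123^(64+32+16+4) ≡ 1 (mod 233).
Result is 1, so (123/233) = 1.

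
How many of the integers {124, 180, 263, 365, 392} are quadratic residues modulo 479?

(124/479) = -1 → non-residue.
(180/479) = +1 → QR.
(263/479) = -1 → non-residue.
(365/479) = +1 → QR.
(392/479) = +1 → QR.
Total quadratic residues among the 5: 3.

3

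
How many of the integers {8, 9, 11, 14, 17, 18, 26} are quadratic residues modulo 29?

(8/29) = -1 → non-residue.
(9/29) = +1 → QR.
(11/29) = -1 → non-residue.
(14/29) = -1 → non-residue.
(17/29) = -1 → non-residue.
(18/29) = -1 → non-residue.
(26/29) = -1 → non-residue.
Total quadratic residues among the 7: 1.

1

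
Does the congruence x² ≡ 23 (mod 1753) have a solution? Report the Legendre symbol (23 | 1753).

-1

Reciprocity: 23 ≡ 3 and 1753 ≡ 1 (mod 4), so (23/1753) = +(1753/23).
Reduce top mod 23: now compute (5/23).
Reciprocity: 5 ≡ 1 and 23 ≡ 3 (mod 4), so (5/23) = +(23/5).
Reduce top mod 5: now compute (3/5).
Reciprocity: 3 ≡ 3 and 5 ≡ 1 (mod 4), so (3/5) = +(5/3).
Reduce top mod 3: now compute (2/3).
Pull out 2: since 3 ≡ 3 (mod 8), (2/3) = -1.
Reached (1/3) = 1. Collecting the sign flips along the way, the symbol is -1.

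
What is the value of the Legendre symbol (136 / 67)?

-1

First reduce: 136 ≡ 2 (mod 67).
Pull out 2: since 67 ≡ 3 (mod 8), (2/67) = -1.
Reached (1/67) = 1. Collecting the sign flips along the way, the symbol is -1.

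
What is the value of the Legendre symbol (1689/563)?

0

First reduce: 1689 ≡ 0 (mod 563).
Top reduces to 0: gcd > 1, so the symbol is 0.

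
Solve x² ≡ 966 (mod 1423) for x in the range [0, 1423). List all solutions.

Since 1423 ≡ 3 (mod 4), a square root of 966 is 966^((1423+1)/4) = 966^356 mod 1423.
Repeated squaring: 966^2≡1091, 966^4≡653, 966^8≡932, 966^16≡594, 966^32≡1355, 966^64≡355, 966^128≡801, 966^256≡1251 (mod 1423).
966^356 = 966^(256+64+32+4) ≡ 882 (mod 1423).
Check: 882² = 777924 ≡ 966 (mod 1423). The two roots are 541 and 882.

541, 882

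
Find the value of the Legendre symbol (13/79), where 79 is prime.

1

Reciprocity: 13 ≡ 1 and 79 ≡ 3 (mod 4), so (13/79) = +(79/13).
Reduce top mod 13: now compute (1/13).
Reached (1/13) = 1. Collecting the sign flips along the way, the symbol is +1.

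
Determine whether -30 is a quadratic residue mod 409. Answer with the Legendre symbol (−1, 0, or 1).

1

Euler's criterion: (-30/409) ≡ 379^204 (mod 409).
379^2 ≡ 82 (mod 409)
379^4 ≡ 180 (mod 409)
379^8 ≡ 89 (mod 409)
379^16 ≡ 150 (mod 409)
379^32 ≡ 5 (mod 409)
379^64 ≡ 25 (mod 409)
379^128 ≡ 216 (mod 409)
379^204 = 379^(128+64+8+4) ≡ 1 (mod 409).
Result is 1, so (-30/409) = 1.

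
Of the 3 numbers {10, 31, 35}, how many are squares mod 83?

2

(10/83) = +1 → QR.
(31/83) = +1 → QR.
(35/83) = -1 → non-residue.
Total quadratic residues among the 3: 2.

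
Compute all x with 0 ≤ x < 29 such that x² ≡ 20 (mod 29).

29 ≡ 1 (mod 4), so we find a root by search.
Trying successive values, 7² = 49 ≡ 20 (mod 29). The other root is 29 − 7 = 22.

7, 22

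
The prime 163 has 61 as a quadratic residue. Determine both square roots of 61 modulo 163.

77, 86

Since 163 ≡ 3 (mod 4), a square root of 61 is 61^((163+1)/4) = 61^41 mod 163.
Repeated squaring: 61^2≡135, 61^4≡132, 61^8≡146, 61^16≡126, 61^32≡65 (mod 163).
61^41 = 61^(32+8+1) ≡ 77 (mod 163).
Check: 77² = 5929 ≡ 61 (mod 163). The two roots are 77 and 86.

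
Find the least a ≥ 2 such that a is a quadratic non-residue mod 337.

(2/337) = +1, so 2 is a residue.
(3/337) = +1, so 3 is a residue.
(4/337) = +1, so 4 is a residue.
(5/337) = −1, so 5 is the smallest positive non-residue mod 337.

5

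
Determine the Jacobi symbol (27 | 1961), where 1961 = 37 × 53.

Reciprocity: 27 ≡ 3 and 1961 ≡ 1 (mod 4), so (27/1961) = +(1961/27).
Reduce top mod 27: now compute (17/27).
Reciprocity: 17 ≡ 1 and 27 ≡ 3 (mod 4), so (17/27) = +(27/17).
Reduce top mod 17: now compute (10/17).
Pull out 2: since 17 ≡ 1 (mod 8), (2/17) = +1.
Reciprocity: 5 ≡ 1 and 17 ≡ 1 (mod 4), so (5/17) = +(17/5).
Reduce top mod 5: now compute (2/5).
Pull out 2: since 5 ≡ 5 (mod 8), (2/5) = -1.
Reached (1/5) = 1. Collecting the sign flips along the way, the symbol is -1.

-1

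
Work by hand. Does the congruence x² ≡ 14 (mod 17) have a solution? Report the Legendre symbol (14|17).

-1

Euler's criterion: (14/17) ≡ 14^8 (mod 17).
14^2 ≡ 9 (mod 17)
14^4 ≡ 13 (mod 17)
14^8 ≡ 16 (mod 17)
14^8 = 14^(8) ≡ 16 (mod 17).
Result is 16 ≡ −1, so (14/17) = −1.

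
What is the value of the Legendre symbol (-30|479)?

-1

Euler's criterion: (-30/479) ≡ 449^239 (mod 479).
449^2 ≡ 421 (mod 479)
449^4 ≡ 11 (mod 479)
449^8 ≡ 121 (mod 479)
449^16 ≡ 271 (mod 479)
449^32 ≡ 154 (mod 479)
449^64 ≡ 245 (mod 479)
449^128 ≡ 150 (mod 479)
449^239 = 449^(128+64+32+8+4+2+1) ≡ 478 (mod 479).
Result is 478 ≡ −1, so (-30/479) = −1.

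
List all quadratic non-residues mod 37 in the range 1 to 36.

Square k = 1,…,18 (k and 37−k give the same square):
1²=1, 2²=4, 3²=9, 4²=16, 5²=25, 6²=36, 7²≡12, 8²≡27, 9²≡7, 10²≡26, 11²≡10, 12²≡33, 13²≡21, 14²≡11, 15²≡3, 16²≡34, 17²≡30, 18²≡28 (mod 37).
The residues are {1, 3, 4, 7, 9, 10, 11, 12, 16, 21, 25, 26, 27, 28, 30, 33, 34, 36}; the non-residues are the remaining 18 nonzero classes.

2, 5, 6, 8, 13, 14, 15, 17, 18, 19, 20, 22, 23, 24, 29, 31, 32, 35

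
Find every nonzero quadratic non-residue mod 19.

Square k = 1,…,9 (k and 19−k give the same square):
1²=1, 2²=4, 3²=9, 4²=16, 5²≡6, 6²≡17, 7²≡11, 8²≡7, 9²≡5 (mod 19).
The residues are {1, 4, 5, 6, 7, 9, 11, 16, 17}; the non-residues are the remaining 9 nonzero classes.

2,3,8,10,12,13,14,15,18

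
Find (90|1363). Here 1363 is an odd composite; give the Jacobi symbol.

1

Pull out 2: since 1363 ≡ 3 (mod 8), (2/1363) = -1.
Reciprocity: 45 ≡ 1 and 1363 ≡ 3 (mod 4), so (45/1363) = +(1363/45).
Reduce top mod 45: now compute (13/45).
Reciprocity: 13 ≡ 1 and 45 ≡ 1 (mod 4), so (13/45) = +(45/13).
Reduce top mod 13: now compute (6/13).
Pull out 2: since 13 ≡ 5 (mod 8), (2/13) = -1.
Reciprocity: 3 ≡ 3 and 13 ≡ 1 (mod 4), so (3/13) = +(13/3).
Reduce top mod 3: now compute (1/3).
Reached (1/3) = 1. Collecting the sign flips along the way, the symbol is +1.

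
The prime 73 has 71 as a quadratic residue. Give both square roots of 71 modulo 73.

12, 61

73 ≡ 1 (mod 4), so we find a root by search.
Trying successive values, 12² = 144 ≡ 71 (mod 73). The other root is 73 − 12 = 61.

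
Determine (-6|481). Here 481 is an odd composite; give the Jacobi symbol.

1

First reduce: -6 ≡ 475 (mod 481).
Reciprocity: 475 ≡ 3 and 481 ≡ 1 (mod 4), so (475/481) = +(481/475).
Reduce top mod 475: now compute (6/475).
Pull out 2: since 475 ≡ 3 (mod 8), (2/475) = -1.
Reciprocity: 3 ≡ 3 and 475 ≡ 3 (mod 4), so (3/475) = −(475/3).
Reduce top mod 3: now compute (1/3).
Reached (1/3) = 1. Collecting the sign flips along the way, the symbol is +1.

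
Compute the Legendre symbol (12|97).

Pull out 2^2: since 97 ≡ 1 (mod 8), (2/97) = +1, so (2/97)^2 = +1.
Reciprocity: 3 ≡ 3 and 97 ≡ 1 (mod 4), so (3/97) = +(97/3).
Reduce top mod 3: now compute (1/3).
Reached (1/3) = 1. Collecting the sign flips along the way, the symbol is +1.

1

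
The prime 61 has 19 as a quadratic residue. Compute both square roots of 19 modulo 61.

18, 43

61 ≡ 1 (mod 4), so we find a root by search.
Trying successive values, 18² = 324 ≡ 19 (mod 61). The other root is 61 − 18 = 43.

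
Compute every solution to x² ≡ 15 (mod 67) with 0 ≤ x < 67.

22, 45

Since 67 ≡ 3 (mod 4), a square root of 15 is 15^((67+1)/4) = 15^17 mod 67.
Repeated squaring: 15^2≡24, 15^4≡40, 15^8≡59, 15^16≡64 (mod 67).
15^17 = 15^(16+1) ≡ 22 (mod 67).
Check: 22² = 484 ≡ 15 (mod 67). The two roots are 22 and 45.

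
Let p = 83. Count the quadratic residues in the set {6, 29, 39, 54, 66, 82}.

1

(6/83) = -1 → non-residue.
(29/83) = +1 → QR.
(39/83) = -1 → non-residue.
(54/83) = -1 → non-residue.
(66/83) = -1 → non-residue.
(82/83) = -1 → non-residue.
Total quadratic residues among the 6: 1.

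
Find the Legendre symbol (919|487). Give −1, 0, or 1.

-1

Euler's criterion: (919/487) ≡ 432^243 (mod 487).
432^2 ≡ 103 (mod 487)
432^4 ≡ 382 (mod 487)
432^8 ≡ 311 (mod 487)
432^16 ≡ 295 (mod 487)
432^32 ≡ 339 (mod 487)
432^64 ≡ 476 (mod 487)
432^128 ≡ 121 (mod 487)
432^243 = 432^(128+64+32+16+2+1) ≡ 486 (mod 487).
Result is 486 ≡ −1, so (919/487) = −1.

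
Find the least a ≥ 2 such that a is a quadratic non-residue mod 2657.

3

(2/2657) = +1, so 2 is a residue.
(3/2657) = −1, so 3 is the smallest positive non-residue mod 2657.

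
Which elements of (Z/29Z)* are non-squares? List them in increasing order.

Square k = 1,…,14 (k and 29−k give the same square):
1²=1, 2²=4, 3²=9, 4²=16, 5²=25, 6²≡7, 7²≡20, 8²≡6, 9²≡23, 10²≡13, 11²≡5, 12²≡28, 13²≡24, 14²≡22 (mod 29).
The residues are {1, 4, 5, 6, 7, 9, 13, 16, 20, 22, 23, 24, 25, 28}; the non-residues are the remaining 14 nonzero classes.

2, 3, 8, 10, 11, 12, 14, 15, 17, 18, 19, 21, 26, 27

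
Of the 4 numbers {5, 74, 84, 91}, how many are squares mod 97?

(5/97) = -1 → non-residue.
(74/97) = -1 → non-residue.
(84/97) = -1 → non-residue.
(91/97) = +1 → QR.
Total quadratic residues among the 4: 1.

1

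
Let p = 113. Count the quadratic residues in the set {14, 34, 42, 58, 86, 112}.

2

(14/113) = +1 → QR.
(34/113) = -1 → non-residue.
(42/113) = -1 → non-residue.
(58/113) = -1 → non-residue.
(86/113) = -1 → non-residue.
(112/113) = +1 → QR.
Total quadratic residues among the 6: 2.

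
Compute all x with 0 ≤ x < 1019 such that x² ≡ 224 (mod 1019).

Since 1019 ≡ 3 (mod 4), a square root of 224 is 224^((1019+1)/4) = 224^255 mod 1019.
Repeated squaring: 224^2≡245, 224^4≡923, 224^8≡45, 224^16≡1006, 224^32≡169, 224^64≡29, 224^128≡841 (mod 1019).
224^255 = 224^(128+64+32+16+8+4+2+1) ≡ 378 (mod 1019).
Check: 378² = 142884 ≡ 224 (mod 1019). The two roots are 378 and 641.

378, 641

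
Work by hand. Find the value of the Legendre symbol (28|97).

Pull out 2^2: since 97 ≡ 1 (mod 8), (2/97) = +1, so (2/97)^2 = +1.
Reciprocity: 7 ≡ 3 and 97 ≡ 1 (mod 4), so (7/97) = +(97/7).
Reduce top mod 7: now compute (6/7).
Pull out 2: since 7 ≡ 7 (mod 8), (2/7) = +1.
Reciprocity: 3 ≡ 3 and 7 ≡ 3 (mod 4), so (3/7) = −(7/3).
Reduce top mod 3: now compute (1/3).
Reached (1/3) = 1. Collecting the sign flips along the way, the symbol is -1.

-1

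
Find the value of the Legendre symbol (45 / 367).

Euler's criterion: (45/367) ≡ 45^183 (mod 367).
45^2 ≡ 190 (mod 367)
45^4 ≡ 134 (mod 367)
45^8 ≡ 340 (mod 367)
45^16 ≡ 362 (mod 367)
45^32 ≡ 25 (mod 367)
45^64 ≡ 258 (mod 367)
45^128 ≡ 137 (mod 367)
45^183 = 45^(128+32+16+4+2+1) ≡ 366 (mod 367).
Result is 366 ≡ −1, so (45/367) = −1.

-1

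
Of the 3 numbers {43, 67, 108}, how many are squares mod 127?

0

(43/127) = -1 → non-residue.
(67/127) = -1 → non-residue.
(108/127) = -1 → non-residue.
Total quadratic residues among the 3: 0.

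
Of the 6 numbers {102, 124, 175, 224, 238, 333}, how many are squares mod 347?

3

(102/347) = +1 → QR.
(124/347) = +1 → QR.
(175/347) = -1 → non-residue.
(224/347) = +1 → QR.
(238/347) = -1 → non-residue.
(333/347) = -1 → non-residue.
Total quadratic residues among the 6: 3.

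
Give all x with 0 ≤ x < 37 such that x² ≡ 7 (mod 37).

9, 28

37 ≡ 1 (mod 4), so we find a root by search.
Trying successive values, 9² = 81 ≡ 7 (mod 37). The other root is 37 − 9 = 28.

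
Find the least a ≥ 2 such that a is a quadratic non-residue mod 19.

(2/19) = −1, so 2 is the smallest positive non-residue mod 19.

2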